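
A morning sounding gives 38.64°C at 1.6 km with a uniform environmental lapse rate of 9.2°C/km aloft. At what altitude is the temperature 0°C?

Height above start = (38.64 − 0) / 9.2 = 4.2 km
Altitude = 1600 m + 4200 m = 5800 m

5.8 km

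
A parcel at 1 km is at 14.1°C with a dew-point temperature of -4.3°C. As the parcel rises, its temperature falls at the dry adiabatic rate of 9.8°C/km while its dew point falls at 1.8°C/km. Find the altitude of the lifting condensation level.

T and T_d converge at 9.8 − 1.8 = 8°C per km
Height above start = (14.1 − (-4.3)) / 8 = 2.3 km
LCL altitude = 1000 m + 2300 m = 3300 m

3.3 km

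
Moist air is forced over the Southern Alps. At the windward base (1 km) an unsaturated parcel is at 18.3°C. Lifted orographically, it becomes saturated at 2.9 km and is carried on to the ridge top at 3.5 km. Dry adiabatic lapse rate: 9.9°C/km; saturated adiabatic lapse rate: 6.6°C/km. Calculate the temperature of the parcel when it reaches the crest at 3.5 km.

1000–2900 m, dry: Δz = 1.9 km ⇒ ΔT = -18.81°C; T = -0.51°C
2900–3500 m, saturated: Δz = 0.6 km ⇒ ΔT = -3.96°C; T = -4.47°C

-4.47°C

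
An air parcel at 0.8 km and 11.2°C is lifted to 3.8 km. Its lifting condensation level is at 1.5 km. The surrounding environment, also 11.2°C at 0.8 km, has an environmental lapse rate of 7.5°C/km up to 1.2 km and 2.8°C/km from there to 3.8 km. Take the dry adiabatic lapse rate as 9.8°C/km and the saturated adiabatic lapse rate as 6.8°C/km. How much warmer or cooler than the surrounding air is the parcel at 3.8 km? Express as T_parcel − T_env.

-12.22°C (parcel cooler than environment)

Parcel:
  From 800 m to 1500 m (dry): cools by 9.8 × 0.7 = 6.86°C, giving 4.34°C.
  From 1500 m to 3800 m (saturated): cools by 6.8 × 2.3 = 15.64°C, giving -11.3°C.
Environment:
  From 800 m to 1200 m (environment, lower layer): cools by 7.5 × 0.4 = 3°C, giving 8.2°C.
  From 1200 m to 3800 m (environment, upper layer): cools by 2.8 × 2.6 = 7.28°C, giving 0.92°C.
T_parcel − T_env = -11.3 − 0.92 = -12.22°C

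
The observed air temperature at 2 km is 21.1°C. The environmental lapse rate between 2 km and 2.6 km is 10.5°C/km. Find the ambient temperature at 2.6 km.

From 2000 m to 2600 m (environmental): cools by 10.5 × 0.6 = 6.3°C, giving 14.8°C.

14.8°C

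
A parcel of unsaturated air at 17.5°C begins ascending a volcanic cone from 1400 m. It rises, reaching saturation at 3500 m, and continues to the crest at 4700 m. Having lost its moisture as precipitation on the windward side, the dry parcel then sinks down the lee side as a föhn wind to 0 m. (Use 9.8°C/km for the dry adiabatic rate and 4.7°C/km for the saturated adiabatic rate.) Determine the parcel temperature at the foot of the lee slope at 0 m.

From 1400 m to 3500 m (dry): cools by 9.8 × 2.1 = 20.58°C, giving -3.08°C.
From 3500 m to 4700 m (saturated): cools by 4.7 × 1.2 = 5.64°C, giving -8.72°C.
From 4700 m to 0 m (dry descent): warms by 9.8 × 4.7 = 46.06°C, giving 37.34°C.

37.34°C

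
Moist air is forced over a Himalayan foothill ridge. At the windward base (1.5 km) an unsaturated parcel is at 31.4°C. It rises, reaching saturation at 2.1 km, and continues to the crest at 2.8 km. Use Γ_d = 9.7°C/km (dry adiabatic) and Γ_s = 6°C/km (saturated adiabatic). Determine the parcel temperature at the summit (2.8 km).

From 1500 m to 2100 m (dry): cools by 9.7 × 0.6 = 5.82°C, giving 25.58°C.
From 2100 m to 2800 m (saturated): cools by 6 × 0.7 = 4.2°C, giving 21.38°C.

21.38°C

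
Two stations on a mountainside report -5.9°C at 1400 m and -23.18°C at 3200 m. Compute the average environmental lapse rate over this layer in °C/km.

Γ = −ΔT/Δz = (-5.9 − (-23.18)) / (3200 − 1400) m
  = 17.28°C / 1.8 km = 9.6°C/km

9.6°C/km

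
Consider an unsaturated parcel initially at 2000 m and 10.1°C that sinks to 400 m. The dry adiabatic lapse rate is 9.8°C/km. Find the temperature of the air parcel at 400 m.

25.78°C

From 2000 m to 400 m (dry adiabatic): warms by 9.8 × 1.6 = 15.68°C, giving 25.78°C.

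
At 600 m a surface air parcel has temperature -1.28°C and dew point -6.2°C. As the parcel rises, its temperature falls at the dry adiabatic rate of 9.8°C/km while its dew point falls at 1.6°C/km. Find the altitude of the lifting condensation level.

1200 m

T and T_d converge at 9.8 − 1.6 = 8.2°C per km
Height above start = (-1.28 − (-6.2)) / 8.2 = 0.6 km
LCL altitude = 600 m + 600 m = 1200 m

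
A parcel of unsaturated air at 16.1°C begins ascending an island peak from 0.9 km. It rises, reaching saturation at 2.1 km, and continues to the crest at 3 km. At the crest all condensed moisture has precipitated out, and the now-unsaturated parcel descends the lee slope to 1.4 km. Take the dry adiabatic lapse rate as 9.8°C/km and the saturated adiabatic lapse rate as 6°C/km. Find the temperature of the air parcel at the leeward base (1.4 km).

14.62°C

900 → 2100 m (dry, 9.8°C/km): ΔT = -9.8 × 1.2 = -11.76°C → T = 4.34°C
2100 → 3000 m (saturated, 6°C/km): ΔT = -6 × 0.9 = -5.4°C → T = -1.06°C
3000 → 1400 m (dry descent, 9.8°C/km): ΔT = +9.8 × 1.6 = +15.68°C → T = 14.62°C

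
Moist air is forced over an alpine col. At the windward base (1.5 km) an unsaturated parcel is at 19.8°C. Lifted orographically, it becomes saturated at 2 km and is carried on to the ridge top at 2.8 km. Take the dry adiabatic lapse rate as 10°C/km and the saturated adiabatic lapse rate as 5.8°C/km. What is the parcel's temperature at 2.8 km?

Dry to 2000 m: -10 × 0.5 km = -5°C, so T = 14.8°C.
Saturated to 2800 m: -5.8 × 0.8 km = -4.64°C, so T = 10.16°C.

10.16°C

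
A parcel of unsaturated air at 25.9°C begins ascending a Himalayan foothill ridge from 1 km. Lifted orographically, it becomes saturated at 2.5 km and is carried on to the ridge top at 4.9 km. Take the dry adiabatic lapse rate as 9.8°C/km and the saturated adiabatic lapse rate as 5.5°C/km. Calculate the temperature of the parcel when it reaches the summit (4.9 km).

-2°C

1000–2500 m, dry: Δz = 1.5 km ⇒ ΔT = -14.7°C; T = 11.2°C
2500–4900 m, saturated: Δz = 2.4 km ⇒ ΔT = -13.2°C; T = -2°C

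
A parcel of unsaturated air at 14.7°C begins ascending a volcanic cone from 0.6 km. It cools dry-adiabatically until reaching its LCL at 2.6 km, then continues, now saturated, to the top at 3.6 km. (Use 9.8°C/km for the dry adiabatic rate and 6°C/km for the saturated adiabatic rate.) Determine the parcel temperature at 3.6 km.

-10.9°C

600–2600 m, dry: Δz = 2 km ⇒ ΔT = -19.6°C; T = -4.9°C
2600–3600 m, saturated: Δz = 1 km ⇒ ΔT = -6°C; T = -10.9°C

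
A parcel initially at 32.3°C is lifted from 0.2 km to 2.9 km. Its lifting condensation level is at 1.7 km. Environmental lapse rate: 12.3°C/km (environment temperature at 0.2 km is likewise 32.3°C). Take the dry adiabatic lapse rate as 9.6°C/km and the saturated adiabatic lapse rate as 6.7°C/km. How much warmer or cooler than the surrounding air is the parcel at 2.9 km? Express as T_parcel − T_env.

+10.77°C (parcel warmer than environment)

Parcel:
  From 200 m to 1700 m (dry): cools by 9.6 × 1.5 = 14.4°C, giving 17.9°C.
  From 1700 m to 2900 m (saturated): cools by 6.7 × 1.2 = 8.04°C, giving 9.86°C.
Environment:
  From 200 m to 2900 m (environment): cools by 12.3 × 2.7 = 33.21°C, giving -0.91°C.
T_parcel − T_env = 9.86 − (-0.91) = +10.77°C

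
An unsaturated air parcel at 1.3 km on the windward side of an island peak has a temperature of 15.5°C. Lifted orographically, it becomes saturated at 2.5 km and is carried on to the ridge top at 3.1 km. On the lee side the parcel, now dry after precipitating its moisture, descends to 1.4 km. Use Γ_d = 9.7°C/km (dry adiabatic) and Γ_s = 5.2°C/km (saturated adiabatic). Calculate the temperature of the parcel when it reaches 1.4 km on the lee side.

1300 → 2500 m (dry, 9.7°C/km): ΔT = -9.7 × 1.2 = -11.64°C → T = 3.86°C
2500 → 3100 m (saturated, 5.2°C/km): ΔT = -5.2 × 0.6 = -3.12°C → T = 0.74°C
3100 → 1400 m (dry descent, 9.7°C/km): ΔT = +9.7 × 1.7 = +16.49°C → T = 17.23°C

17.23°C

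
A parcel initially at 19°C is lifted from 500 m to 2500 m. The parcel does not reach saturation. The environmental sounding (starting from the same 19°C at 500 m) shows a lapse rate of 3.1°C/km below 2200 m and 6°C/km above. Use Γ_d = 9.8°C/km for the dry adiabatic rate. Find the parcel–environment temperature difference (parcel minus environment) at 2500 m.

Parcel:
  From 500 m to 2500 m (dry): cools by 9.8 × 2 = 19.6°C, giving -0.6°C.
Environment:
  From 500 m to 2200 m (environment, lower layer): cools by 3.1 × 1.7 = 5.27°C, giving 13.73°C.
  From 2200 m to 2500 m (environment, upper layer): cools by 6 × 0.3 = 1.8°C, giving 11.93°C.
T_parcel − T_env = -0.6 − 11.93 = -12.53°C

-12.53°C (parcel cooler than environment)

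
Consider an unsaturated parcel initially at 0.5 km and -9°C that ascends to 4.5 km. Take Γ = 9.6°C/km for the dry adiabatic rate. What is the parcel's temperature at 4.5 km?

-47.4°C

500–4500 m, dry adiabatic: Δz = 4 km ⇒ ΔT = -38.4°C; T = -47.4°C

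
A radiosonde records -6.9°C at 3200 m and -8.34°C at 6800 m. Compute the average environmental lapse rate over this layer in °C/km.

Γ = −ΔT/Δz = (-6.9 − (-8.34)) / (6800 − 3200) m
  = 1.44°C / 3.6 km = 0.4°C/km

0.4°C/km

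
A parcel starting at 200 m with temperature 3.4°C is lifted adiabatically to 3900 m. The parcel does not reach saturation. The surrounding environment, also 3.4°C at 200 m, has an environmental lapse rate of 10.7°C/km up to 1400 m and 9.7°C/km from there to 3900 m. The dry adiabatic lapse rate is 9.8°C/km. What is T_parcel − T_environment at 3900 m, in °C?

+0.83°C (parcel warmer than environment)

Parcel:
  200–3900 m, dry: Δz = 3.7 km ⇒ ΔT = -36.26°C; T = -32.86°C
Environment:
  200–1400 m, environment, lower layer: Δz = 1.2 km ⇒ ΔT = -12.84°C; T = -9.44°C
  1400–3900 m, environment, upper layer: Δz = 2.5 km ⇒ ΔT = -24.25°C; T = -33.69°C
T_parcel − T_env = -32.86 − (-33.69) = +0.83°C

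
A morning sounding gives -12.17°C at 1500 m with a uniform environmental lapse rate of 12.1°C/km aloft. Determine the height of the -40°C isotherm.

3800 m

Height above start = (-12.17 − (-40)) / 12.1 = 2.3 km
Altitude = 1500 m + 2300 m = 3800 m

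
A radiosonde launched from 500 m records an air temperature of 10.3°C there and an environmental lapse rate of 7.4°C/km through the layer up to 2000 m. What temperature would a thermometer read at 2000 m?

500 → 2000 m (environmental, 7.4°C/km): ΔT = -7.4 × 1.5 = -11.1°C → T = -0.8°C

-0.8°C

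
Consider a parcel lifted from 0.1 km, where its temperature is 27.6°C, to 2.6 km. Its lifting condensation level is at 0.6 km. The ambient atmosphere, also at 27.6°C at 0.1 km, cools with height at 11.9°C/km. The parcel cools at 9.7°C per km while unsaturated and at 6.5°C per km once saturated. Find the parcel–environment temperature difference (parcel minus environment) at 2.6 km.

+11.9°C (parcel warmer than environment)

Parcel:
  Dry to 600 m: -9.7 × 0.5 km = -4.85°C, so T = 22.75°C.
  Saturated to 2600 m: -6.5 × 2 km = -13°C, so T = 9.75°C.
Environment:
  Environment to 2600 m: -11.9 × 2.5 km = -29.75°C, so T = -2.15°C.
T_parcel − T_env = 9.75 − (-2.15) = +11.9°C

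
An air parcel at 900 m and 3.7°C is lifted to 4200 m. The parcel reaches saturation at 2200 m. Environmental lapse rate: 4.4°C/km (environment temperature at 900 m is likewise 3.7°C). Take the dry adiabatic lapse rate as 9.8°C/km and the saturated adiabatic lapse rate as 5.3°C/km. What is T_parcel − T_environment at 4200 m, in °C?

-8.82°C (parcel cooler than environment)

Parcel:
  900–2200 m, dry: Δz = 1.3 km ⇒ ΔT = -12.74°C; T = -9.04°C
  2200–4200 m, saturated: Δz = 2 km ⇒ ΔT = -10.6°C; T = -19.64°C
Environment:
  900–4200 m, environment: Δz = 3.3 km ⇒ ΔT = -14.52°C; T = -10.82°C
T_parcel − T_env = -19.64 − (-10.82) = -8.82°C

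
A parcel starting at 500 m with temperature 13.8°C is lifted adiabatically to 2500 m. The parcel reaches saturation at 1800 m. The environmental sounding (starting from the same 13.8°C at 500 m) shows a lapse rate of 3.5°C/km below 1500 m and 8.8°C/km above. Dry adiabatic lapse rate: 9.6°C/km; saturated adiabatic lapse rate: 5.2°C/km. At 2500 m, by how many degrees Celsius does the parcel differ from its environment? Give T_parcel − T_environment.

-3.82°C (parcel cooler than environment)

Parcel:
  500–1800 m, dry: Δz = 1.3 km ⇒ ΔT = -12.48°C; T = 1.32°C
  1800–2500 m, saturated: Δz = 0.7 km ⇒ ΔT = -3.64°C; T = -2.32°C
Environment:
  500–1500 m, environment, lower layer: Δz = 1 km ⇒ ΔT = -3.5°C; T = 10.3°C
  1500–2500 m, environment, upper layer: Δz = 1 km ⇒ ΔT = -8.8°C; T = 1.5°C
T_parcel − T_env = -2.32 − 1.5 = -3.82°C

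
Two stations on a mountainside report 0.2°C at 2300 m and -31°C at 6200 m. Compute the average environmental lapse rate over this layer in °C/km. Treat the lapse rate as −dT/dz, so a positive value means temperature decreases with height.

8°C/km

Γ = −ΔT/Δz = (0.2 − (-31)) / (6200 − 2300) m
  = 31.2°C / 3.9 km = 8°C/km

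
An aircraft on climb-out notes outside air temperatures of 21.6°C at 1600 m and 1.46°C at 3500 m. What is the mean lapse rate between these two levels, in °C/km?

10.6°C/km

Γ = −ΔT/Δz = (21.6 − 1.46) / (3500 − 1600) m
  = 20.14°C / 1.9 km = 10.6°C/km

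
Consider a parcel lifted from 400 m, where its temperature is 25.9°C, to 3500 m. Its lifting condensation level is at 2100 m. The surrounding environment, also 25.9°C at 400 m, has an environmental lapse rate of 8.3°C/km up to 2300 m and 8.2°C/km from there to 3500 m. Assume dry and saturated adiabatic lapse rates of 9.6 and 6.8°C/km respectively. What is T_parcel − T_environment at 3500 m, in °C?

-0.23°C (parcel cooler than environment)

Parcel:
  Dry to 2100 m: -9.6 × 1.7 km = -16.32°C, so T = 9.58°C.
  Saturated to 3500 m: -6.8 × 1.4 km = -9.52°C, so T = 0.06°C.
Environment:
  Environment, lower layer to 2300 m: -8.3 × 1.9 km = -15.77°C, so T = 10.13°C.
  Environment, upper layer to 3500 m: -8.2 × 1.2 km = -9.84°C, so T = 0.29°C.
T_parcel − T_env = 0.06 − 0.29 = -0.23°C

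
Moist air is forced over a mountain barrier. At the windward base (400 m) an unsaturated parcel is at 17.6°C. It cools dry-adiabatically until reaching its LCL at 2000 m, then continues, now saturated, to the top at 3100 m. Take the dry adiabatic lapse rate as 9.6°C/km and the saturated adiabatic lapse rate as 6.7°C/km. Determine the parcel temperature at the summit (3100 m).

400 → 2000 m (dry, 9.6°C/km): ΔT = -9.6 × 1.6 = -15.36°C → T = 2.24°C
2000 → 3100 m (saturated, 6.7°C/km): ΔT = -6.7 × 1.1 = -7.37°C → T = -5.13°C

-5.13°C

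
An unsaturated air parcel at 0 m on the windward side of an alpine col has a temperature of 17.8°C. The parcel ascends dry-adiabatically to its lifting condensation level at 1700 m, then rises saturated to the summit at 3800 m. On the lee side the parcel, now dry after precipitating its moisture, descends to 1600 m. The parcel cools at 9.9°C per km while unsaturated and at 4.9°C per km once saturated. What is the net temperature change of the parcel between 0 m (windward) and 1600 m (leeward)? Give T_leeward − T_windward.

-5.34°C

0–1700 m, dry: Δz = 1.7 km ⇒ ΔT = -16.83°C; T = 0.97°C
1700–3800 m, saturated: Δz = 2.1 km ⇒ ΔT = -10.29°C; T = -9.32°C
3800–1600 m, dry descent: Δz = 2.2 km ⇒ ΔT = +21.78°C; T = 12.46°C
Net change vs windward start: 12.46 − 17.8 = -5.34°C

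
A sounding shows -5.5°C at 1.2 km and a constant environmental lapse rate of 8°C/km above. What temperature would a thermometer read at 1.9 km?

-11.1°C

1200 → 1900 m (environmental, 8°C/km): ΔT = -8 × 0.7 = -5.6°C → T = -11.1°C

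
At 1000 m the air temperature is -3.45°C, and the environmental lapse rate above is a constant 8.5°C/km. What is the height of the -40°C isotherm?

Height above start = (-3.45 − (-40)) / 8.5 = 4.3 km
Altitude = 1000 m + 4300 m = 5300 m

5300 m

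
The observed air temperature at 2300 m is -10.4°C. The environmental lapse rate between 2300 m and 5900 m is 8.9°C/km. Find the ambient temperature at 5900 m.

-42.44°C

Environmental to 5900 m: -8.9 × 3.6 km = -32.04°C, so T = -42.44°C.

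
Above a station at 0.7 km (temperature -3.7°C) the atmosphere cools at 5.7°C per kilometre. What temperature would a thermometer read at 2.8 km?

From 700 m to 2800 m (environmental): cools by 5.7 × 2.1 = 11.97°C, giving -15.67°C.

-15.67°C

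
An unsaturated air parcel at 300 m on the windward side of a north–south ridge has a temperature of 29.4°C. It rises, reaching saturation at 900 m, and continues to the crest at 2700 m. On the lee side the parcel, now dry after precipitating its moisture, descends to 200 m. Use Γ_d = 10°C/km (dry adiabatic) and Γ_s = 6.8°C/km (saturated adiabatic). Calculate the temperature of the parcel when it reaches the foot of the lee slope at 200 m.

Dry to 900 m: -10 × 0.6 km = -6°C, so T = 23.4°C.
Saturated to 2700 m: -6.8 × 1.8 km = -12.24°C, so T = 11.16°C.
Dry descent to 200 m: +10 × 2.5 km = +25°C, so T = 36.16°C.

36.16°C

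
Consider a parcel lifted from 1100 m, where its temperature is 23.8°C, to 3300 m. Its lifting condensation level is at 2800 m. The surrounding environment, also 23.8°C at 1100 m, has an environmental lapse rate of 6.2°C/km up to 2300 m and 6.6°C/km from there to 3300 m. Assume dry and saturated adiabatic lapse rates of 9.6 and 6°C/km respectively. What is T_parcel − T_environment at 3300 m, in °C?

Parcel:
  1100–2800 m, dry: Δz = 1.7 km ⇒ ΔT = -16.32°C; T = 7.48°C
  2800–3300 m, saturated: Δz = 0.5 km ⇒ ΔT = -3°C; T = 4.48°C
Environment:
  1100–2300 m, environment, lower layer: Δz = 1.2 km ⇒ ΔT = -7.44°C; T = 16.36°C
  2300–3300 m, environment, upper layer: Δz = 1 km ⇒ ΔT = -6.6°C; T = 9.76°C
T_parcel − T_env = 4.48 − 9.76 = -5.28°C

-5.28°C (parcel cooler than environment)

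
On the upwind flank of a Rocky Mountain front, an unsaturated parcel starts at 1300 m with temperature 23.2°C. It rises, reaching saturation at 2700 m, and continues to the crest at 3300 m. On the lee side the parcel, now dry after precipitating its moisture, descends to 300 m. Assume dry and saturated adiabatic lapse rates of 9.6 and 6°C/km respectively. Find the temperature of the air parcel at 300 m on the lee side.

34.96°C

Dry to 2700 m: -9.6 × 1.4 km = -13.44°C, so T = 9.76°C.
Saturated to 3300 m: -6 × 0.6 km = -3.6°C, so T = 6.16°C.
Dry descent to 300 m: +9.6 × 3 km = +28.8°C, so T = 34.96°C.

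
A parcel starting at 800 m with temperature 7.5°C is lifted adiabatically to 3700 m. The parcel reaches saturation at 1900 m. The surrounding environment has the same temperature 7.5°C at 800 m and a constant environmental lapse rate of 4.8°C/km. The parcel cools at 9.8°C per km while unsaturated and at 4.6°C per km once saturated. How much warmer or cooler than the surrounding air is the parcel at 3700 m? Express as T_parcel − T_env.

Parcel:
  From 800 m to 1900 m (dry): cools by 9.8 × 1.1 = 10.78°C, giving -3.28°C.
  From 1900 m to 3700 m (saturated): cools by 4.6 × 1.8 = 8.28°C, giving -11.56°C.
Environment:
  From 800 m to 3700 m (environment): cools by 4.8 × 2.9 = 13.92°C, giving -6.42°C.
T_parcel − T_env = -11.56 − (-6.42) = -5.14°C

-5.14°C (parcel cooler than environment)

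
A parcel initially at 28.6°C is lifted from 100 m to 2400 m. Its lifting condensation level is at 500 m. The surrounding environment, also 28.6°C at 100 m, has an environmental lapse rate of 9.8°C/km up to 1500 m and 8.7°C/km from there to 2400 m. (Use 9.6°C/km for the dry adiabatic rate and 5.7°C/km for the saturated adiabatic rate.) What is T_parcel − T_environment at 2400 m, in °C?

Parcel:
  100 → 500 m (dry, 9.6°C/km): ΔT = -9.6 × 0.4 = -3.84°C → T = 24.76°C
  500 → 2400 m (saturated, 5.7°C/km): ΔT = -5.7 × 1.9 = -10.83°C → T = 13.93°C
Environment:
  100 → 1500 m (environment, lower layer, 9.8°C/km): ΔT = -9.8 × 1.4 = -13.72°C → T = 14.88°C
  1500 → 2400 m (environment, upper layer, 8.7°C/km): ΔT = -8.7 × 0.9 = -7.83°C → T = 7.05°C
T_parcel − T_env = 13.93 − 7.05 = +6.88°C

+6.88°C (parcel warmer than environment)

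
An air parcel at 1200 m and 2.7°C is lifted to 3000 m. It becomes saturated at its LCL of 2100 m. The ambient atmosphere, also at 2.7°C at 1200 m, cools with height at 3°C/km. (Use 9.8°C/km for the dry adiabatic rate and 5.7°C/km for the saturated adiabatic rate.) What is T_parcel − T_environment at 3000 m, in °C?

Parcel:
  Dry to 2100 m: -9.8 × 0.9 km = -8.82°C, so T = -6.12°C.
  Saturated to 3000 m: -5.7 × 0.9 km = -5.13°C, so T = -11.25°C.
Environment:
  Environment to 3000 m: -3 × 1.8 km = -5.4°C, so T = -2.7°C.
T_parcel − T_env = -11.25 − (-2.7) = -8.55°C

-8.55°C (parcel cooler than environment)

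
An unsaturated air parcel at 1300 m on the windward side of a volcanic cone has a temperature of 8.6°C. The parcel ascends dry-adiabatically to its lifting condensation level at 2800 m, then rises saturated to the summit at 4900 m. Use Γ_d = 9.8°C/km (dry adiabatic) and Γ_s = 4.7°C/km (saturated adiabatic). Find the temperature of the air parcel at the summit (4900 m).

-15.97°C

From 1300 m to 2800 m (dry): cools by 9.8 × 1.5 = 14.7°C, giving -6.1°C.
From 2800 m to 4900 m (saturated): cools by 4.7 × 2.1 = 9.87°C, giving -15.97°C.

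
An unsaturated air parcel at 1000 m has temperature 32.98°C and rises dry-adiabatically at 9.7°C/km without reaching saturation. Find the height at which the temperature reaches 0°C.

Height above start = (32.98 − 0) / 9.7 = 3.4 km
Altitude = 1000 m + 3400 m = 4400 m

4400 m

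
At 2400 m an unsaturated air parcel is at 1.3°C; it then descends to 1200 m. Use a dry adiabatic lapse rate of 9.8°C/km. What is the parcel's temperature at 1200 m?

Dry adiabatic to 1200 m: +9.8 × 1.2 km = +11.76°C, so T = 13.06°C.

13.06°C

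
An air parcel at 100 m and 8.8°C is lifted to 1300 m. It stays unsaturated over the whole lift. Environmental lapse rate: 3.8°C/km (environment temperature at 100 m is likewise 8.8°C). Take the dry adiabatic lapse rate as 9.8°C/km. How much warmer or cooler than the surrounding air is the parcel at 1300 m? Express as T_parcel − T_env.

Parcel:
  From 100 m to 1300 m (dry): cools by 9.8 × 1.2 = 11.76°C, giving -2.96°C.
Environment:
  From 100 m to 1300 m (environment): cools by 3.8 × 1.2 = 4.56°C, giving 4.24°C.
T_parcel − T_env = -2.96 − 4.24 = -7.2°C

-7.2°C (parcel cooler than environment)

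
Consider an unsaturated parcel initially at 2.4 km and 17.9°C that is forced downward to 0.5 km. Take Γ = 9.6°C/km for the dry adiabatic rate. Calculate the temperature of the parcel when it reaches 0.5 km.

36.14°C

2400 → 500 m (dry adiabatic, 9.6°C/km): ΔT = +9.6 × 1.9 = +18.24°C → T = 36.14°C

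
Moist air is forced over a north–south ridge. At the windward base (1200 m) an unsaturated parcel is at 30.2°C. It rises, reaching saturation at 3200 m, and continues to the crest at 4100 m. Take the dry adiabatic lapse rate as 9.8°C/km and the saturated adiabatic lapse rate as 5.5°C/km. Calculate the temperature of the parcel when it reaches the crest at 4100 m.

From 1200 m to 3200 m (dry): cools by 9.8 × 2 = 19.6°C, giving 10.6°C.
From 3200 m to 4100 m (saturated): cools by 5.5 × 0.9 = 4.95°C, giving 5.65°C.

5.65°C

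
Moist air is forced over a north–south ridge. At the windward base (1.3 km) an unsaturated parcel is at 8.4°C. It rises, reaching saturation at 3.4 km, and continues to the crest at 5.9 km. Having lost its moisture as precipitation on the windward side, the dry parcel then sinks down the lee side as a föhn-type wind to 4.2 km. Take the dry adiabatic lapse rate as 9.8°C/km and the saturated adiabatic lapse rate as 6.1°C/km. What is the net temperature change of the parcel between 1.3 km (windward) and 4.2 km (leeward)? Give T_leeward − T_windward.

-19.17°C

1300–3400 m, dry: Δz = 2.1 km ⇒ ΔT = -20.58°C; T = -12.18°C
3400–5900 m, saturated: Δz = 2.5 km ⇒ ΔT = -15.25°C; T = -27.43°C
5900–4200 m, dry descent: Δz = 1.7 km ⇒ ΔT = +16.66°C; T = -10.77°C
Net change vs windward start: -10.77 − 8.4 = -19.17°C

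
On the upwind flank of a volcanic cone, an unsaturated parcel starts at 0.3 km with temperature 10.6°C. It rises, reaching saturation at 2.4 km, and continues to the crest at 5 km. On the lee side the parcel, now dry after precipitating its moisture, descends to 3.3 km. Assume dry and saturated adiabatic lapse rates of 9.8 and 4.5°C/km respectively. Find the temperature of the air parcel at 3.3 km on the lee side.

Dry to 2400 m: -9.8 × 2.1 km = -20.58°C, so T = -9.98°C.
Saturated to 5000 m: -4.5 × 2.6 km = -11.7°C, so T = -21.68°C.
Dry descent to 3300 m: +9.8 × 1.7 km = +16.66°C, so T = -5.02°C.

-5.02°C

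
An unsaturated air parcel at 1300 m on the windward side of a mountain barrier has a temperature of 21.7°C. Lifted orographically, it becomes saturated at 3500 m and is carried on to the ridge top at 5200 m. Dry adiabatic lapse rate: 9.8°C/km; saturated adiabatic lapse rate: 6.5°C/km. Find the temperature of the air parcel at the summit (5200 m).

Dry to 3500 m: -9.8 × 2.2 km = -21.56°C, so T = 0.14°C.
Saturated to 5200 m: -6.5 × 1.7 km = -11.05°C, so T = -10.91°C.

-10.91°C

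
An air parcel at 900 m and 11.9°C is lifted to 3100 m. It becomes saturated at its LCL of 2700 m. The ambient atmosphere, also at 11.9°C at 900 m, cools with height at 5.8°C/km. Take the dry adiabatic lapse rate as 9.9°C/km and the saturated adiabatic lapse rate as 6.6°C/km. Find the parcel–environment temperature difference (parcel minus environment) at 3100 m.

Parcel:
  Dry to 2700 m: -9.9 × 1.8 km = -17.82°C, so T = -5.92°C.
  Saturated to 3100 m: -6.6 × 0.4 km = -2.64°C, so T = -8.56°C.
Environment:
  Environment to 3100 m: -5.8 × 2.2 km = -12.76°C, so T = -0.86°C.
T_parcel − T_env = -8.56 − (-0.86) = -7.7°C

-7.7°C (parcel cooler than environment)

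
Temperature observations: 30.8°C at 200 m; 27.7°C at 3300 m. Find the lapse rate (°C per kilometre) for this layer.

Γ = −ΔT/Δz = (30.8 − 27.7) / (3300 − 200) m
  = 3.1°C / 3.1 km = 1°C/km

1°C/km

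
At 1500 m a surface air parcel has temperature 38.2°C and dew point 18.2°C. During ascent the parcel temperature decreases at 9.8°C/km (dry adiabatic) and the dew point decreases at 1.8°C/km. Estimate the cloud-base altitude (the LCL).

4000 m

T and T_d converge at 9.8 − 1.8 = 8°C per km
Height above start = (38.2 − 18.2) / 8 = 2.5 km
LCL altitude = 1500 m + 2500 m = 4000 m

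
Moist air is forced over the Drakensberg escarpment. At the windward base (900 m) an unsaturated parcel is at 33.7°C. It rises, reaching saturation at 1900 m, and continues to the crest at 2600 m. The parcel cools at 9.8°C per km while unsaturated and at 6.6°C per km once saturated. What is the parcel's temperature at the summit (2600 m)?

19.28°C

Dry to 1900 m: -9.8 × 1 km = -9.8°C, so T = 23.9°C.
Saturated to 2600 m: -6.6 × 0.7 km = -4.62°C, so T = 19.28°C.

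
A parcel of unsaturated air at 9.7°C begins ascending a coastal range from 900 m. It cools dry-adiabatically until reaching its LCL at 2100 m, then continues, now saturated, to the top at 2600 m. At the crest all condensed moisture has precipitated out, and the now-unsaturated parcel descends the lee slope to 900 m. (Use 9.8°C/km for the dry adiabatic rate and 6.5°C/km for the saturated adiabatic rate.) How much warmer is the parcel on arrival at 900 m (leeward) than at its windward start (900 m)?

+1.65°C

From 900 m to 2100 m (dry): cools by 9.8 × 1.2 = 11.76°C, giving -2.06°C.
From 2100 m to 2600 m (saturated): cools by 6.5 × 0.5 = 3.25°C, giving -5.31°C.
From 2600 m to 900 m (dry descent): warms by 9.8 × 1.7 = 16.66°C, giving 11.35°C.
Net change vs windward start: 11.35 − 9.7 = +1.65°C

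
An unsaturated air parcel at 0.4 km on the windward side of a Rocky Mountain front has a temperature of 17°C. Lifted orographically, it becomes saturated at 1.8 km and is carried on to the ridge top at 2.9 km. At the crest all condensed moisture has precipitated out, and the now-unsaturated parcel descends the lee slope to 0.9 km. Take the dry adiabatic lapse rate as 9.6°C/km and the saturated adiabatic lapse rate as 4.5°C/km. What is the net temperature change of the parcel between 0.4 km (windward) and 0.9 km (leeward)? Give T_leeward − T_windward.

Dry to 1800 m: -9.6 × 1.4 km = -13.44°C, so T = 3.56°C.
Saturated to 2900 m: -4.5 × 1.1 km = -4.95°C, so T = -1.39°C.
Dry descent to 900 m: +9.6 × 2 km = +19.2°C, so T = 17.81°C.
Net change vs windward start: 17.81 − 17 = +0.81°C

+0.81°C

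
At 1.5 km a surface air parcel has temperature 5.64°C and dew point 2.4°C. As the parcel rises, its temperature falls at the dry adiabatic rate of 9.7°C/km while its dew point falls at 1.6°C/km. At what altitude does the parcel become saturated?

T and T_d converge at 9.7 − 1.6 = 8.1°C per km
Height above start = (5.64 − 2.4) / 8.1 = 0.4 km
LCL altitude = 1500 m + 400 m = 1900 m

1.9 km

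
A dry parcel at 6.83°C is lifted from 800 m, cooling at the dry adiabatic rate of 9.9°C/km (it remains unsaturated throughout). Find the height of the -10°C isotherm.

2500 m

Height above start = (6.83 − (-10)) / 9.9 = 1.7 km
Altitude = 800 m + 1700 m = 2500 m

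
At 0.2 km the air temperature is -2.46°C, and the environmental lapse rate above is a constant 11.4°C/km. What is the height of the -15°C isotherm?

1.3 km

Height above start = (-2.46 − (-15)) / 11.4 = 1.1 km
Altitude = 200 m + 1100 m = 1300 m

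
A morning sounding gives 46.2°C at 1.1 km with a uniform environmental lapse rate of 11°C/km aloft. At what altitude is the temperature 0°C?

Height above start = (46.2 − 0) / 11 = 4.2 km
Altitude = 1100 m + 4200 m = 5300 m

5.3 km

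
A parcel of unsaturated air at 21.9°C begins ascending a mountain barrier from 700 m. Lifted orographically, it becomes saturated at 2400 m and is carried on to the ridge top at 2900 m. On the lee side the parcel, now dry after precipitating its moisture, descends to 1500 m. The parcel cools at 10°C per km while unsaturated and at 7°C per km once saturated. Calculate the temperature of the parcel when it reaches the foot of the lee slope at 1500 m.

700–2400 m, dry: Δz = 1.7 km ⇒ ΔT = -17°C; T = 4.9°C
2400–2900 m, saturated: Δz = 0.5 km ⇒ ΔT = -3.5°C; T = 1.4°C
2900–1500 m, dry descent: Δz = 1.4 km ⇒ ΔT = +14°C; T = 15.4°C

15.4°C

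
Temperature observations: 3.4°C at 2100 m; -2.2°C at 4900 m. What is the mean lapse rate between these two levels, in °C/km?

2°C/km

Γ = −ΔT/Δz = (3.4 − (-2.2)) / (4900 − 2100) m
  = 5.6°C / 2.8 km = 2°C/km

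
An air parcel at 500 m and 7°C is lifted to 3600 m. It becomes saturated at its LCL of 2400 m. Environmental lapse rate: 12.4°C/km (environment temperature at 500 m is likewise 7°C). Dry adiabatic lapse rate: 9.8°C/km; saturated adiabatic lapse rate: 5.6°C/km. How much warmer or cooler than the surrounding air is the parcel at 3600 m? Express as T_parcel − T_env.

+13.1°C (parcel warmer than environment)

Parcel:
  500–2400 m, dry: Δz = 1.9 km ⇒ ΔT = -18.62°C; T = -11.62°C
  2400–3600 m, saturated: Δz = 1.2 km ⇒ ΔT = -6.72°C; T = -18.34°C
Environment:
  500–3600 m, environment: Δz = 3.1 km ⇒ ΔT = -38.44°C; T = -31.44°C
T_parcel − T_env = -18.34 − (-31.44) = +13.1°C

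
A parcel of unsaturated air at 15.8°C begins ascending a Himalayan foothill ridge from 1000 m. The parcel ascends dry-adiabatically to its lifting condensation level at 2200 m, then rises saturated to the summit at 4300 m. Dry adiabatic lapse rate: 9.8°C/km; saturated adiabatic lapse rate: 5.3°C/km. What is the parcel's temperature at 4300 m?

Dry to 2200 m: -9.8 × 1.2 km = -11.76°C, so T = 4.04°C.
Saturated to 4300 m: -5.3 × 2.1 km = -11.13°C, so T = -7.09°C.

-7.09°C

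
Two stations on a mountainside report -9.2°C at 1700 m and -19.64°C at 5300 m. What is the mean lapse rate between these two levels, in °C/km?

2.9°C/km

Γ = −ΔT/Δz = (-9.2 − (-19.64)) / (5300 − 1700) m
  = 10.44°C / 3.6 km = 2.9°C/km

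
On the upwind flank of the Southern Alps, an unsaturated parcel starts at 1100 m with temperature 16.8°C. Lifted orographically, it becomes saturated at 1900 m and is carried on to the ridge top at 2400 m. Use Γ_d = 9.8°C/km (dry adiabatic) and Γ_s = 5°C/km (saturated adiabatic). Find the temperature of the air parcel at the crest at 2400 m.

6.46°C

Dry to 1900 m: -9.8 × 0.8 km = -7.84°C, so T = 8.96°C.
Saturated to 2400 m: -5 × 0.5 km = -2.5°C, so T = 6.46°C.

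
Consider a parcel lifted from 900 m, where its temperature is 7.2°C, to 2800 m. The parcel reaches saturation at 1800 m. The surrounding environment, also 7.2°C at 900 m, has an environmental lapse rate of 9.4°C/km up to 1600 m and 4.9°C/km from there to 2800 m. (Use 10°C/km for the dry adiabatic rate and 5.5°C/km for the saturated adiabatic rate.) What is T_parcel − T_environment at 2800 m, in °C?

Parcel:
  900–1800 m, dry: Δz = 0.9 km ⇒ ΔT = -9°C; T = -1.8°C
  1800–2800 m, saturated: Δz = 1 km ⇒ ΔT = -5.5°C; T = -7.3°C
Environment:
  900–1600 m, environment, lower layer: Δz = 0.7 km ⇒ ΔT = -6.58°C; T = 0.62°C
  1600–2800 m, environment, upper layer: Δz = 1.2 km ⇒ ΔT = -5.88°C; T = -5.26°C
T_parcel − T_env = -7.3 − (-5.26) = -2.04°C

-2.04°C (parcel cooler than environment)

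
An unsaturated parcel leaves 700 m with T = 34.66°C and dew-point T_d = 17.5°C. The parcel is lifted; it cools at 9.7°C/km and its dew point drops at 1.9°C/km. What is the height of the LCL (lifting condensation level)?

T and T_d converge at 9.7 − 1.9 = 7.8°C per km
Height above start = (34.66 − 17.5) / 7.8 = 2.2 km
LCL altitude = 700 m + 2200 m = 2900 m

2900 m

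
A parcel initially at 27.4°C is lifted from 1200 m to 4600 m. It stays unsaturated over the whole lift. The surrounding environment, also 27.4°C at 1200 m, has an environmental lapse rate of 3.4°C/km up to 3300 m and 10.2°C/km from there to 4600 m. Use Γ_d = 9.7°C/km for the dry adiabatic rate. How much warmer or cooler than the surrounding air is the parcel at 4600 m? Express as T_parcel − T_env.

Parcel:
  From 1200 m to 4600 m (dry): cools by 9.7 × 3.4 = 32.98°C, giving -5.58°C.
Environment:
  From 1200 m to 3300 m (environment, lower layer): cools by 3.4 × 2.1 = 7.14°C, giving 20.26°C.
  From 3300 m to 4600 m (environment, upper layer): cools by 10.2 × 1.3 = 13.26°C, giving 7°C.
T_parcel − T_env = -5.58 − 7 = -12.58°C

-12.58°C (parcel cooler than environment)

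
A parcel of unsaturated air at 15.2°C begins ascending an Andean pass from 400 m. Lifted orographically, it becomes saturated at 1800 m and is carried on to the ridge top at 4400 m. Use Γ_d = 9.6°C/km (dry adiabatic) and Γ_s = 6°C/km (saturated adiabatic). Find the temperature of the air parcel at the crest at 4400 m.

-13.84°C

From 400 m to 1800 m (dry): cools by 9.6 × 1.4 = 13.44°C, giving 1.76°C.
From 1800 m to 4400 m (saturated): cools by 6 × 2.6 = 15.6°C, giving -13.84°C.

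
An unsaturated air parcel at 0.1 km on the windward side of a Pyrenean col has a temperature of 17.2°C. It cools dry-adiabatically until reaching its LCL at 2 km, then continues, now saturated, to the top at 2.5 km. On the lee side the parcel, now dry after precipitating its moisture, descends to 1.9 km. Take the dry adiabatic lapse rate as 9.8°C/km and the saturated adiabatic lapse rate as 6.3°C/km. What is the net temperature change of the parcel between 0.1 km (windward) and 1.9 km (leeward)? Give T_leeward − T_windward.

Dry to 2000 m: -9.8 × 1.9 km = -18.62°C, so T = -1.42°C.
Saturated to 2500 m: -6.3 × 0.5 km = -3.15°C, so T = -4.57°C.
Dry descent to 1900 m: +9.8 × 0.6 km = +5.88°C, so T = 1.31°C.
Net change vs windward start: 1.31 − 17.2 = -15.89°C

-15.89°C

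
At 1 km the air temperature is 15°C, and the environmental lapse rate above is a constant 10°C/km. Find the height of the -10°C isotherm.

Height above start = (15 − (-10)) / 10 = 2.5 km
Altitude = 1000 m + 2500 m = 3500 m

3.5 km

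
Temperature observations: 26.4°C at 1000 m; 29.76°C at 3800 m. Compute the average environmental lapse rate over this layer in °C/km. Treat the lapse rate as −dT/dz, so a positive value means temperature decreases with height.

-1.2°C/km

Γ = −ΔT/Δz = (26.4 − 29.76) / (3800 − 1000) m
  = -3.36°C / 2.8 km = -1.2°C/km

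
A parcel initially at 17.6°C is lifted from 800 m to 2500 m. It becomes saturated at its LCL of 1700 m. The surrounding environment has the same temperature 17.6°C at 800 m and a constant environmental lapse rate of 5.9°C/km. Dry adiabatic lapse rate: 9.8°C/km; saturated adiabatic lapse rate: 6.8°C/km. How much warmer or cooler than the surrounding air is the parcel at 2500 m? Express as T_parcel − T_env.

-4.23°C (parcel cooler than environment)

Parcel:
  From 800 m to 1700 m (dry): cools by 9.8 × 0.9 = 8.82°C, giving 8.78°C.
  From 1700 m to 2500 m (saturated): cools by 6.8 × 0.8 = 5.44°C, giving 3.34°C.
Environment:
  From 800 m to 2500 m (environment): cools by 5.9 × 1.7 = 10.03°C, giving 7.57°C.
T_parcel − T_env = 3.34 − 7.57 = -4.23°C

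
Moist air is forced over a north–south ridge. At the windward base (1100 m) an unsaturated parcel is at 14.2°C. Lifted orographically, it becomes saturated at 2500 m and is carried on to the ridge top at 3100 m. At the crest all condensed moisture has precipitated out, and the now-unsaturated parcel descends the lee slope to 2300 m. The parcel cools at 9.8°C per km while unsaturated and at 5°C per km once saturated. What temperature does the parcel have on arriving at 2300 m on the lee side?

5.32°C

From 1100 m to 2500 m (dry): cools by 9.8 × 1.4 = 13.72°C, giving 0.48°C.
From 2500 m to 3100 m (saturated): cools by 5 × 0.6 = 3°C, giving -2.52°C.
From 3100 m to 2300 m (dry descent): warms by 9.8 × 0.8 = 7.84°C, giving 5.32°C.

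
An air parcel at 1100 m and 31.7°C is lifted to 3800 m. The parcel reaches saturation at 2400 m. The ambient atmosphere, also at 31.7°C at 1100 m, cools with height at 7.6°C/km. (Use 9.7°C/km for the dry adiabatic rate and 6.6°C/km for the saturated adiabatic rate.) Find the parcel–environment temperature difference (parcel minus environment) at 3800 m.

-1.33°C (parcel cooler than environment)

Parcel:
  1100–2400 m, dry: Δz = 1.3 km ⇒ ΔT = -12.61°C; T = 19.09°C
  2400–3800 m, saturated: Δz = 1.4 km ⇒ ΔT = -9.24°C; T = 9.85°C
Environment:
  1100–3800 m, environment: Δz = 2.7 km ⇒ ΔT = -20.52°C; T = 11.18°C
T_parcel − T_env = 9.85 − 11.18 = -1.33°C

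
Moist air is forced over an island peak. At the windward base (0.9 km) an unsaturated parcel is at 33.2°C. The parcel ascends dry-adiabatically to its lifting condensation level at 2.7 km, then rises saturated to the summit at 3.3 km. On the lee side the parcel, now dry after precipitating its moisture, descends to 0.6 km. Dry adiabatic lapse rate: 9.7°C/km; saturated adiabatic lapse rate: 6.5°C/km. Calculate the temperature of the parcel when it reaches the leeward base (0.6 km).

38.03°C

900 → 2700 m (dry, 9.7°C/km): ΔT = -9.7 × 1.8 = -17.46°C → T = 15.74°C
2700 → 3300 m (saturated, 6.5°C/km): ΔT = -6.5 × 0.6 = -3.9°C → T = 11.84°C
3300 → 600 m (dry descent, 9.7°C/km): ΔT = +9.7 × 2.7 = +26.19°C → T = 38.03°C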